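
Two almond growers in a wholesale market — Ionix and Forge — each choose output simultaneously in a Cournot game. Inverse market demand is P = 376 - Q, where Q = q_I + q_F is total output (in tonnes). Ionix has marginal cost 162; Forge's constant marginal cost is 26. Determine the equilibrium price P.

188

Ionix's profit: π_I = (376 - Q)q_I - (162q_I). Setting ∂π_I/∂q_I = 0: 214 - 2q_I - (q_F) = 0.
Forge's profit: π_F = (376 - Q)q_F - (26q_F). Setting ∂π_F/∂q_F = 0: 350 - 2q_F - (q_I) = 0.
Rearranging gives the reaction functions q_I = (214 - q_F)/2 and q_F = (350 - q_I)/2.
Solving the pair: q_I = 26, q_F = 162.
Total output Q = 188, so price P = 376 - 188 = 188.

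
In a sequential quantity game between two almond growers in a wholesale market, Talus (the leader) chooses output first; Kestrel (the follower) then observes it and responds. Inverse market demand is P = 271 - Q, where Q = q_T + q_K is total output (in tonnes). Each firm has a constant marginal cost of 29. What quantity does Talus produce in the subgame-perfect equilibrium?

The follower Kestrel best-responds to any q_T: π_K = (271 - Q)q_K - 29q_K.
∂π_K/∂q_K = 242 - q_T - 2q_K = 0 gives the reaction function q_K = (242 - q_T)/2.
The leader anticipates this reaction. Substituting into P = 271 - Q gives P = 150 - (1/2)q_T, so π_T = (150 - (1/2)q_T)q_T - 29q_T.
Leader FOC: 121 - q_T = 0, so q_T = 121.
Then q_K = (242 - 121)/2 = 121/2.

121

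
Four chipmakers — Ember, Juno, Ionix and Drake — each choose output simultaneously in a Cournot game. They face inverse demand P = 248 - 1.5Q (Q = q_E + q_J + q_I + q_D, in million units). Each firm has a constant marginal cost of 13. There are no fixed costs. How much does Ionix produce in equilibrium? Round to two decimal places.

31.33

A representative firm's profit is π_i = q_i(248 - 1.5Q) - 13q_i.
Setting ∂π_i/∂q_i = 0 with rivals' quantities fixed: 235 - 3q_i - (3/2)·Σ_{j≠i} q_j = 0.
With identical firms every q_j equals q_i, so Σ_{j≠i} q_j = 3q_i and 235 = (15/2)q_i, giving q_i = 94/3.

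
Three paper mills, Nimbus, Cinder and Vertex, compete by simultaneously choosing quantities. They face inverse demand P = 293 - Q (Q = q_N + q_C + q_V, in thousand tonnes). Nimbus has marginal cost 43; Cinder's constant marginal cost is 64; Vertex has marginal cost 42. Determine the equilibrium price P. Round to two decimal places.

110.50

Nimbus's profit: π_N = (293 - Q)q_N - (43q_N). Setting ∂π_N/∂q_N = 0: 250 - 2q_N - (q_C + q_V) = 0.
Cinder's first-order condition: 229 - 2q_C - (q_N + q_V) = 0.
Vertex's profit: π_V = (293 - Q)q_V - (42q_V). Setting ∂π_V/∂q_V = 0: 251 - 2q_V - (q_N + q_C) = 0.
Summing all 3 equations gives 730 − 4Q = 0, hence Q = 365/2.
Back-substituting: q_N = (250 − 365/2) = 135/2, q_C = (229 − 365/2) = 93/2, q_V = (251 − 365/2) = 137/2.
Total output Q = 365/2, so price P = 293 - 365/2 = 221/2.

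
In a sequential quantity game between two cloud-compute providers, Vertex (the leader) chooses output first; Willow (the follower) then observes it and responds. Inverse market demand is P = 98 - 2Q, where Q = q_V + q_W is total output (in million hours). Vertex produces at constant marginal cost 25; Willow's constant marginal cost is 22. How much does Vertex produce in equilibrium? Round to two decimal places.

17.50

Solve by backward induction. Given q_V, the follower Willow maximises π_W = (98 - 2q_V - 2q_W)q_W - 22q_W.
Setting the follower's marginal profit to zero, 76 - 2q_V - 4q_W = 0, i.e. q_W = (76 - 2q_V)/4.
Vertex substitutes q_W(q_V) into its own profit: π_V = q_V(98 - 2q_V - (76 - 2q_V)/2) - 25q_V = (60 - q_V)q_V - 25q_V.
The leader's first-order condition 35 - 2q_V = 0 yields q_V = 35/2.
Then q_W = (76 - 2·(35/2))/4 = 41/4.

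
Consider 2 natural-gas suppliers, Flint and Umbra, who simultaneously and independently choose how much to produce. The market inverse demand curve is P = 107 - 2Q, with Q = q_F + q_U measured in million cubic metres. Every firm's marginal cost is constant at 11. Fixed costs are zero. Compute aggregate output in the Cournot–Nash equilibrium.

32

A representative firm's profit is π_i = q_i(107 - 2Q) - 11q_i.
Setting ∂π_i/∂q_i = 0 with rivals' quantities fixed: 96 - 4q_i - 2q_j = 0.
By symmetry each firm produces the same amount; substituting q_j = q_i yields q_i = 96/6 = 16.
Total output Q = 16 + 16 = 32.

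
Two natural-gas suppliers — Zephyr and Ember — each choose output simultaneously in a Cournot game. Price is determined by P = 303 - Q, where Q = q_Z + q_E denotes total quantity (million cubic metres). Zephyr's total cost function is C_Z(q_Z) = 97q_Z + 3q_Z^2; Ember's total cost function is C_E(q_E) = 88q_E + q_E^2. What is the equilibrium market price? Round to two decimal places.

234.52

Zephyr's profit: π_Z = (303 - Q)q_Z - (97q_Z + 3q_Z²). Setting ∂π_Z/∂q_Z = 0: 206 - 8q_Z - (q_E) = 0.
Ember's first-order condition: 215 - 4q_E - (q_Z) = 0.
So q_Z = (206 - q_E)/8 and q_E = (215 - q_Z)/4.
Substituting one into the other gives q_Z = 609/31 and q_E = 1514/31.
Total output Q = 68.4839, so price P = 303 - 68.4839 = 234.5161.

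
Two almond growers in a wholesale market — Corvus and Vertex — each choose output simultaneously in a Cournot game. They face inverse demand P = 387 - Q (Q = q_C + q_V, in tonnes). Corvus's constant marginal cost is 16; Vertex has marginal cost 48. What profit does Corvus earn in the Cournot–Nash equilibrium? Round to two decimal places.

Corvus's profit: π_C = (387 - Q)q_C - (16q_C). Setting ∂π_C/∂q_C = 0: 371 - 2q_C - (q_V) = 0.
Vertex's first-order condition: 339 - 2q_V - (q_C) = 0.
Best responses: q_C = (371 - q_V)/2, q_V = (339 - q_C)/2.
Solving the pair: q_C = 403/3, q_V = 307/3.
Price P = 387 - 710/3 = 451/3.
Corvus's profit: (451/3 - 16)·(403/3) = 18045.4444.

18045.44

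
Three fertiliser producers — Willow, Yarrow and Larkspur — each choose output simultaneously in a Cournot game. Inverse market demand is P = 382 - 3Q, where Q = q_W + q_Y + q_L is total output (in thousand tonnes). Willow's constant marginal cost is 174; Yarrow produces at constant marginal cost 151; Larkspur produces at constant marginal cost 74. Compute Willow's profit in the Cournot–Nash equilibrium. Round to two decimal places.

150.52

Willow's profit: π_W = (382 - 3Q)q_W - (174q_W). Setting ∂π_W/∂q_W = 0: 208 - 6q_W - 3(q_Y + q_L) = 0.
Yarrow's profit: π_Y = (382 - 3Q)q_Y - (151q_Y). Setting ∂π_Y/∂q_Y = 0: 231 - 6q_Y - 3(q_W + q_L) = 0.
Larkspur's profit: π_L = (382 - 3Q)q_L - (74q_L). Setting ∂π_L/∂q_L = 0: 308 - 6q_L - 3(q_W + q_Y) = 0.
Adding the 3 conditions: 747 − 6Q − 6Q = 0, i.e. Q = 249/4.
Back-substituting: q_W = (208 − 747/4)/3 = 85/12, q_Y = (231 − 747/4)/3 = 59/4, q_L = (308 − 747/4)/3 = 485/12.
Price P = 382 - 3·(249/4) = 781/4.
Willow's profit: (781/4 - 174)·(85/12) = 150.5208.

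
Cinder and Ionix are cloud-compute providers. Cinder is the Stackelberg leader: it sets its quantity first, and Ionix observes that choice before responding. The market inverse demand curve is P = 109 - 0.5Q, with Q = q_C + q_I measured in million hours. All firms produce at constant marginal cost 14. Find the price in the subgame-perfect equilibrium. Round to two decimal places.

37.75

The follower Ionix best-responds to any q_C: π_I = (109 - 0.5Q)q_I - 14q_I.
∂π_I/∂q_I = 95 - (1/2)q_C - q_I = 0 gives the reaction function q_I = (95 - (1/2)q_C).
The leader anticipates this reaction. Substituting into P = 109 - 0.5Q gives P = 123/2 - (1/4)q_C, so π_C = (123/2 - (1/4)q_C)q_C - 14q_C.
The leader's first-order condition 95/2 - (1/2)q_C = 0 yields q_C = 95.
Then q_I = (95 - (1/2)·95) = 95/2.
Total output Q = 285/2, so price P = 109 - (1/2)·(285/2) = 151/4.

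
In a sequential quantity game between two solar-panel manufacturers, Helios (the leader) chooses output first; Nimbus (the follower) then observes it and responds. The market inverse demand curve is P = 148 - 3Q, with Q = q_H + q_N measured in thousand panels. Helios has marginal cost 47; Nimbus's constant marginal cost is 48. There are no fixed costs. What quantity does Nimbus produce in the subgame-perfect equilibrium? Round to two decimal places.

8.17

The follower Nimbus best-responds to any q_H: π_N = (148 - 3Q)q_N - 48q_N.
∂π_N/∂q_N = 100 - 3q_H - 6q_N = 0 gives the reaction function q_N = (100 - 3q_H)/6.
Helios substitutes q_N(q_H) into its own profit: π_H = q_H(148 - 3q_H - (100 - 3q_H)/2) - 47q_H = (98 - (3/2)q_H)q_H - 47q_H.
Leader FOC: 51 - 3q_H = 0, so q_H = 17.
Then q_N = (100 - 3·17)/6 = 49/6.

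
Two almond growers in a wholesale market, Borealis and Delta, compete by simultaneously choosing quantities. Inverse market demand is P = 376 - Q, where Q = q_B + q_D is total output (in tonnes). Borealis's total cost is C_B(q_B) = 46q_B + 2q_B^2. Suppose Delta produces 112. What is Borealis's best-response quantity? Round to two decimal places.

With the rival's output fixed at 112, Borealis's profit is π_B = (376 - 112 - q_B)q_B - (46q_B + 2q_B²) = (264 - q_B)q_B - (46q_B + 2q_B²).
∂π_B/∂q_B = 218 - 6q_B = 0, so q_B = 109/3.

36.33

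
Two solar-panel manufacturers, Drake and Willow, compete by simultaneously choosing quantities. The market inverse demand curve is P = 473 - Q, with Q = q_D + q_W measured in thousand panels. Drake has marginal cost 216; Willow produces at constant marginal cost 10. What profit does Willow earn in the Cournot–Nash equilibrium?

Drake's profit: π_D = (473 - Q)q_D - (216q_D). Setting ∂π_D/∂q_D = 0: 257 - 2q_D - (q_W) = 0.
Willow's profit: π_W = (473 - Q)q_W - (10q_W). Setting ∂π_W/∂q_W = 0: 463 - 2q_W - (q_D) = 0.
Rearranging gives the reaction functions q_D = (257 - q_W)/2 and q_W = (463 - q_D)/2.
Solving the pair: q_D = 17, q_W = 223.
Price P = 473 - 240 = 233.
Willow's profit: (233 - 10)·223 = 49729.

49729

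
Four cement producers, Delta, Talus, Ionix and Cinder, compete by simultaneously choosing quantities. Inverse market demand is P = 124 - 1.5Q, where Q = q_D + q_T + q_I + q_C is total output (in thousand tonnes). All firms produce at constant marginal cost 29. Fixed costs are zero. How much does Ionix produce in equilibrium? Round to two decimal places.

12.67

Each firm earns π_i = (124 - 1.5Q)q_i - 29q_i.
Setting ∂π_i/∂q_i = 0 with rivals' quantities fixed: 95 - 3q_i - (3/2)·Σ_{j≠i} q_j = 0.
By symmetry each firm produces the same amount; substituting Σ_{j≠i} q_j = 3q_i yields q_i = 95/(15/2) = 38/3.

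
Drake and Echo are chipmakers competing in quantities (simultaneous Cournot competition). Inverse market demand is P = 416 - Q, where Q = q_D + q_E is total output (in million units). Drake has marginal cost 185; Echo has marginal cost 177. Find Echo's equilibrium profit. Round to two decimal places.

Drake's profit: π_D = (416 - Q)q_D - (185q_D). Setting ∂π_D/∂q_D = 0: 231 - 2q_D - (q_E) = 0.
Echo's profit: π_E = (416 - Q)q_E - (177q_E). Setting ∂π_E/∂q_E = 0: 239 - 2q_E - (q_D) = 0.
Rearranging gives the reaction functions q_D = (231 - q_E)/2 and q_E = (239 - q_D)/2.
Solving the pair: q_D = 223/3, q_E = 247/3.
Price P = 416 - 470/3 = 778/3.
Echo's profit: (778/3 - 177)·(247/3) = 6778.7778.

6778.78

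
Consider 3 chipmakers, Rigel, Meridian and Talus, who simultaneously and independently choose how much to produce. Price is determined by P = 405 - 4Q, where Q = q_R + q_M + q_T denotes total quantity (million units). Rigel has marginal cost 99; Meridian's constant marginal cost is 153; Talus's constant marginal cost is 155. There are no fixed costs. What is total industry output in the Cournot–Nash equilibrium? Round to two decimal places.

Rigel's profit: π_R = (405 - 4Q)q_R - (99q_R). Setting ∂π_R/∂q_R = 0: 306 - 8q_R - 4(q_M + q_T) = 0.
Meridian's profit: π_M = (405 - 4Q)q_M - (153q_M). Setting ∂π_M/∂q_M = 0: 252 - 8q_M - 4(q_R + q_T) = 0.
Talus's profit: π_T = (405 - 4Q)q_T - (155q_T). Setting ∂π_T/∂q_T = 0: 250 - 8q_T - 4(q_R + q_M) = 0.
Adding the 3 first-order conditions: 808 − 16Q = 0, so Q = 101/2.
Back-substituting: q_R = (306 − 202)/4 = 26, q_M = (252 − 202)/4 = 25/2, q_T = (250 − 202)/4 = 12.
Total output Q = 26 + 25/2 + 12 = 101/2.

50.50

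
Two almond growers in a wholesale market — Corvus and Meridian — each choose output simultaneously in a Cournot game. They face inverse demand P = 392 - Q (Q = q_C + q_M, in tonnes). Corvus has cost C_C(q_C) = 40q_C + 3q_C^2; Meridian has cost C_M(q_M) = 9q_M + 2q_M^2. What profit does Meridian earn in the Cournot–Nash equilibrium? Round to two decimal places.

Corvus's profit: π_C = (392 - Q)q_C - (40q_C + 3q_C²). Setting ∂π_C/∂q_C = 0: 352 - 8q_C - (q_M) = 0.
Meridian's first-order condition: 383 - 6q_M - (q_C) = 0.
So q_C = (352 - q_M)/8 and q_M = (383 - q_C)/6.
Substituting one into the other gives q_C = 1729/47 and q_M = 57.7021.
Price P = 392 - 94.4894 = 297.5106.
Meridian's profit: 297.5106·57.7021 - 9·57.7021 - 2·57.7021² = 9988.6066.

9988.61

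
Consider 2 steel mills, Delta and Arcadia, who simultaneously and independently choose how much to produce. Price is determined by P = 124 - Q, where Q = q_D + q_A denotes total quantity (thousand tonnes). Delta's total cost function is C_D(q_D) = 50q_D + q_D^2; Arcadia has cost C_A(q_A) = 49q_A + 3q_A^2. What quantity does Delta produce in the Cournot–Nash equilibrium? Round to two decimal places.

Delta's profit: π_D = (124 - Q)q_D - (50q_D + q_D²). Setting ∂π_D/∂q_D = 0: 74 - 4q_D - (q_A) = 0.
Arcadia's profit: π_A = (124 - Q)q_A - (49q_A + 3q_A²). Setting ∂π_A/∂q_A = 0: 75 - 8q_A - (q_D) = 0.
Rearranging gives the reaction functions q_D = (74 - q_A)/4 and q_A = (75 - q_D)/8.
Substituting one into the other gives q_D = 517/31 and q_A = 226/31.

16.68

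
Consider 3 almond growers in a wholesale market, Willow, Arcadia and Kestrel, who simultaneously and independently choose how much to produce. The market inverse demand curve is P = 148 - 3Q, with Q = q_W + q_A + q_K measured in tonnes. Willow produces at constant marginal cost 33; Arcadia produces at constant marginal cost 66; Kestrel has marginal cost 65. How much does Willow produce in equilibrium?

15

Willow's profit: π_W = (148 - 3Q)q_W - (33q_W). Setting ∂π_W/∂q_W = 0: 115 - 6q_W - 3(q_A + q_K) = 0.
Arcadia's first-order condition: 82 - 6q_A - 3(q_W + q_K) = 0.
Kestrel's profit: π_K = (148 - 3Q)q_K - (65q_K). Setting ∂π_K/∂q_K = 0: 83 - 6q_K - 3(q_W + q_A) = 0.
Adding the 3 conditions: 280 − 6Q − 6Q = 0, i.e. Q = 70/3.
Back-substituting: q_W = (115 − 70)/3 = 15, q_A = (82 − 70)/3 = 4, q_K = (83 − 70)/3 = 13/3.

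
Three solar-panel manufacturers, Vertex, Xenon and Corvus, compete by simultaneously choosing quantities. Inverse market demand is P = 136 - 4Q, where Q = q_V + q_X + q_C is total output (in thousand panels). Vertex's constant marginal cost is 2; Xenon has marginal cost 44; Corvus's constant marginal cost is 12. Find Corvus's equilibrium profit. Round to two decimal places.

Vertex's profit: π_V = (136 - 4Q)q_V - (2q_V). Setting ∂π_V/∂q_V = 0: 134 - 8q_V - 4(q_X + q_C) = 0.
Xenon's profit: π_X = (136 - 4Q)q_X - (44q_X). Setting ∂π_X/∂q_X = 0: 92 - 8q_X - 4(q_V + q_C) = 0.
Corvus's first-order condition: 124 - 8q_C - 4(q_V + q_X) = 0.
Adding the 3 first-order conditions: 350 − 16Q = 0, so Q = 175/8.
Back-substituting: q_V = (134 − 175/2)/4 = 93/8, q_X = (92 − 175/2)/4 = 9/8, q_C = (124 − 175/2)/4 = 73/8.
Price P = 136 - 4·(175/8) = 97/2.
Corvus's profit: (97/2 - 12)·(73/8) = 333.0625.

333.06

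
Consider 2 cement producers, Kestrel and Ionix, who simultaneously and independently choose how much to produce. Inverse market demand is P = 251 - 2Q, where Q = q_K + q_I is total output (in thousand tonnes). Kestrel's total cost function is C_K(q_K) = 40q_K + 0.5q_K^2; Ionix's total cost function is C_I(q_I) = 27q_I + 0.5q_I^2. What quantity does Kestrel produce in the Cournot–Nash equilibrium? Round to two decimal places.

Kestrel's profit: π_K = (251 - 2Q)q_K - (40q_K + (1/2)q_K²). Setting ∂π_K/∂q_K = 0: 211 - 5q_K - 2(q_I) = 0.
Ionix's first-order condition: 224 - 5q_I - 2(q_K) = 0.
Best responses: q_K = (211 - 2q_I)/5, q_I = (224 - 2q_K)/5.
Substituting one into the other gives q_K = 607/21 and q_I = 698/21.

28.90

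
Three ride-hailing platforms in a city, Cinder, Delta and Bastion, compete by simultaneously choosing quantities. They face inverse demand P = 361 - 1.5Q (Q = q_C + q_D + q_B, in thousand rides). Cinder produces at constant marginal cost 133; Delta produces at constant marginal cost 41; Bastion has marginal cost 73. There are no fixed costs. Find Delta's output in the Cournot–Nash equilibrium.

74

Cinder's profit: π_C = (361 - 1.5Q)q_C - (133q_C). Setting ∂π_C/∂q_C = 0: 228 - 3q_C - (3/2)(q_D + q_B) = 0.
Delta's profit: π_D = (361 - 1.5Q)q_D - (41q_D). Setting ∂π_D/∂q_D = 0: 320 - 3q_D - (3/2)(q_C + q_B) = 0.
Bastion's first-order condition: 288 - 3q_B - (3/2)(q_C + q_D) = 0.
Adding the 3 conditions: 836 − 3Q − 3Q = 0, i.e. Q = 418/3.
Back-substituting: q_C = (228 − 209)/(3/2) = 38/3, q_D = (320 − 209)/(3/2) = 74, q_B = (288 − 209)/(3/2) = 158/3.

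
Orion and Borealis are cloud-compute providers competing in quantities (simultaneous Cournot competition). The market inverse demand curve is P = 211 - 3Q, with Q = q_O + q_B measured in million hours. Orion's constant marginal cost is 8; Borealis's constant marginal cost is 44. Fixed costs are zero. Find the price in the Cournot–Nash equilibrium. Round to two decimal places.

Orion's profit: π_O = (211 - 3Q)q_O - (8q_O). Setting ∂π_O/∂q_O = 0: 203 - 6q_O - 3(q_B) = 0.
Borealis's profit: π_B = (211 - 3Q)q_B - (44q_B). Setting ∂π_B/∂q_B = 0: 167 - 6q_B - 3(q_O) = 0.
So q_O = (203 - 3q_B)/6 and q_B = (167 - 3q_O)/6.
Substituting one into the other gives q_O = 239/9 and q_B = 131/9.
Total output Q = 370/9, so price P = 211 - 3·(370/9) = 263/3.

87.67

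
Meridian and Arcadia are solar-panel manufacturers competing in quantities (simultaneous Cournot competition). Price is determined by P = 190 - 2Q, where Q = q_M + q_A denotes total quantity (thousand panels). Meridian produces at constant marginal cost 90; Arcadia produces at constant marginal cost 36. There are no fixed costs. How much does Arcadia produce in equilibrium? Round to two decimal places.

34.67

Meridian's profit: π_M = (190 - 2Q)q_M - (90q_M). Setting ∂π_M/∂q_M = 0: 100 - 4q_M - 2(q_A) = 0.
Arcadia's profit: π_A = (190 - 2Q)q_A - (36q_A). Setting ∂π_A/∂q_A = 0: 154 - 4q_A - 2(q_M) = 0.
So q_M = (100 - 2q_A)/4 and q_A = (154 - 2q_M)/4.
Substituting one into the other gives q_M = 23/3 and q_A = 104/3.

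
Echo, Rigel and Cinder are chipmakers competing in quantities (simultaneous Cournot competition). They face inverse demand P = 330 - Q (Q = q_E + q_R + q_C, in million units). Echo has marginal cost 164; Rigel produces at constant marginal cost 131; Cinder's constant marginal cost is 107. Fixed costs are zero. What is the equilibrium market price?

Echo's profit: π_E = (330 - Q)q_E - (164q_E). Setting ∂π_E/∂q_E = 0: 166 - 2q_E - (q_R + q_C) = 0.
Rigel's profit: π_R = (330 - Q)q_R - (131q_R). Setting ∂π_R/∂q_R = 0: 199 - 2q_R - (q_E + q_C) = 0.
Cinder's first-order condition: 223 - 2q_C - (q_E + q_R) = 0.
Adding the 3 first-order conditions: 588 − 4Q = 0, so Q = 147.
Back-substituting: q_E = (166 − 147) = 19, q_R = (199 − 147) = 52, q_C = (223 − 147) = 76.
Total output Q = 147, so price P = 330 - 147 = 183.

183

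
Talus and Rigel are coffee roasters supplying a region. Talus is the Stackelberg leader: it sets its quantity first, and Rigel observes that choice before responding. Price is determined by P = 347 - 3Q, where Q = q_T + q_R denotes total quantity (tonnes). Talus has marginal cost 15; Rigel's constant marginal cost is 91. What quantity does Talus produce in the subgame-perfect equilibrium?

The follower Rigel best-responds to any q_T: π_R = (347 - 3Q)q_R - 91q_R.
∂π_R/∂q_R = 256 - 3q_T - 6q_R = 0 gives the reaction function q_R = (256 - 3q_T)/6.
Talus substitutes q_R(q_T) into its own profit: π_T = q_T(347 - 3q_T - (256 - 3q_T)/2) - 15q_T = (219 - (3/2)q_T)q_T - 15q_T.
The leader's first-order condition 204 - 3q_T = 0 yields q_T = 68.
Then q_R = (256 - 3·68)/6 = 26/3.

68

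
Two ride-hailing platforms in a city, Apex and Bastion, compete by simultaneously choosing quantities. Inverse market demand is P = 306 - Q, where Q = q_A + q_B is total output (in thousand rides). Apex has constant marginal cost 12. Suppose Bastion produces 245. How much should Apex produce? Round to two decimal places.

24.50

With the rival's output fixed at 245, Apex's profit is π_A = (306 - 245 - q_A)q_A - (12q_A) = (61 - q_A)q_A - (12q_A).
∂π_A/∂q_A = 49 - 2q_A = 0, so q_A = 49/2.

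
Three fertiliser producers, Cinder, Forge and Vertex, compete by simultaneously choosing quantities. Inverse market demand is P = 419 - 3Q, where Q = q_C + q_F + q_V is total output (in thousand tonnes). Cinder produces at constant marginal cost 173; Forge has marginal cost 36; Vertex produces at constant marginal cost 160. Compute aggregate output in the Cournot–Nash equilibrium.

74

Cinder's profit: π_C = (419 - 3Q)q_C - (173q_C). Setting ∂π_C/∂q_C = 0: 246 - 6q_C - 3(q_F + q_V) = 0.
Forge's first-order condition: 383 - 6q_F - 3(q_C + q_V) = 0.
Vertex's profit: π_V = (419 - 3Q)q_V - (160q_V). Setting ∂π_V/∂q_V = 0: 259 - 6q_V - 3(q_C + q_F) = 0.
Summing all 3 equations gives 888 − 12Q = 0, hence Q = 74.
Back-substituting: q_C = (246 − 222)/3 = 8, q_F = (383 − 222)/3 = 161/3, q_V = (259 − 222)/3 = 37/3.
Total output Q = 8 + 161/3 + 37/3 = 74.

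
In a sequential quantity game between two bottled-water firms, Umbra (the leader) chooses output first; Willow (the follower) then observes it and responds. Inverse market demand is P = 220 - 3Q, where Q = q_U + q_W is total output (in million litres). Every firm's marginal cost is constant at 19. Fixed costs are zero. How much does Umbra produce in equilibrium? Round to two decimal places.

33.50

Solve by backward induction. Given q_U, the follower Willow maximises π_W = (220 - 3q_U - 3q_W)q_W - 19q_W.
Setting the follower's marginal profit to zero, 201 - 3q_U - 6q_W = 0, i.e. q_W = (201 - 3q_U)/6.
Umbra substitutes q_W(q_U) into its own profit: π_U = q_U(220 - 3q_U - (201 - 3q_U)/2) - 19q_U = (239/2 - (3/2)q_U)q_U - 19q_U.
Maximising: ∂π_U/∂q_U = 201/2 - 3q_U = 0, giving q_U = 67/2.
Then q_W = (201 - 3·(67/2))/6 = 67/4.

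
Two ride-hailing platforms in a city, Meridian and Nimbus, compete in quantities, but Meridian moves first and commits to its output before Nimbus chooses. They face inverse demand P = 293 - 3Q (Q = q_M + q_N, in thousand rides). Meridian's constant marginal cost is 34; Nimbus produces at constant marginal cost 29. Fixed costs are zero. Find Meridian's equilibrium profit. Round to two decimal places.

2688.17

The follower Nimbus best-responds to any q_M: π_N = (293 - 3Q)q_N - 29q_N.
Follower FOC: 264 - 3q_M - 6q_N = 0, so q_N(q_M) = (264 - 3q_M)/6.
The leader anticipates this reaction. Substituting into P = 293 - 3Q gives P = 161 - (3/2)q_M, so π_M = (161 - (3/2)q_M)q_M - 34q_M.
Leader FOC: 127 - 3q_M = 0, so q_M = 127/3.
Then q_N = (264 - 3·(127/3))/6 = 137/6.
Price P = 293 - 3·(391/6) = 195/2.
Meridian's profit: (195/2 - 34)·(127/3) = 2688.1667.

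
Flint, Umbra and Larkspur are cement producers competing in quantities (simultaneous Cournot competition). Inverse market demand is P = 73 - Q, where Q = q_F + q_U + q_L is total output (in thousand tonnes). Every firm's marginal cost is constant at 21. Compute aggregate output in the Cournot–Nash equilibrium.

Each firm earns π_i = (73 - Q)q_i - 21q_i.
Setting ∂π_i/∂q_i = 0 with rivals' quantities fixed: 52 - 2q_i - Σ_{j≠i} q_j = 0.
With identical firms every q_j equals q_i, so Σ_{j≠i} q_j = 2q_i and 52 = 4q_i, giving q_i = 13.
Total output Q = 13 + 13 + 13 = 39.

39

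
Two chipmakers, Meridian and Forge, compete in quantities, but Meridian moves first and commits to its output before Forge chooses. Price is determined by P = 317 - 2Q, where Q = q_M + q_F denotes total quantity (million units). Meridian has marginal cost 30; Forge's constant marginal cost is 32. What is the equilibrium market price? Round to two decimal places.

The follower Forge best-responds to any q_M: π_F = (317 - 2Q)q_F - 32q_F.
Setting the follower's marginal profit to zero, 285 - 2q_M - 4q_F = 0, i.e. q_F = (285 - 2q_M)/4.
The leader anticipates this reaction. Substituting into P = 317 - 2Q gives P = 349/2 - q_M, so π_M = (349/2 - q_M)q_M - 30q_M.
Leader FOC: 289/2 - 2q_M = 0, so q_M = 289/4.
Then q_F = (285 - 2·(289/4))/4 = 281/8.
Total output Q = 859/8, so price P = 317 - 2·(859/8) = 409/4.

102.25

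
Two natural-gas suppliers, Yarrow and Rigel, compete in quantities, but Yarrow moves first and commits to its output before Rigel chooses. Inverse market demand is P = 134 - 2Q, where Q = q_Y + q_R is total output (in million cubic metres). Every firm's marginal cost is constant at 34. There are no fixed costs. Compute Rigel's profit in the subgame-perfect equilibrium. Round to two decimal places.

Solve by backward induction. Given q_Y, the follower Rigel maximises π_R = (134 - 2q_Y - 2q_R)q_R - 34q_R.
Follower FOC: 100 - 2q_Y - 4q_R = 0, so q_R(q_Y) = (100 - 2q_Y)/4.
The leader anticipates this reaction. Substituting into P = 134 - 2Q gives P = 84 - q_Y, so π_Y = (84 - q_Y)q_Y - 34q_Y.
Maximising: ∂π_Y/∂q_Y = 50 - 2q_Y = 0, giving q_Y = 25.
Then q_R = (100 - 2·25)/4 = 25/2.
Price P = 134 - 2·(75/2) = 59.
Rigel's profit: (59 - 34)·(25/2) = 625/2.

312.50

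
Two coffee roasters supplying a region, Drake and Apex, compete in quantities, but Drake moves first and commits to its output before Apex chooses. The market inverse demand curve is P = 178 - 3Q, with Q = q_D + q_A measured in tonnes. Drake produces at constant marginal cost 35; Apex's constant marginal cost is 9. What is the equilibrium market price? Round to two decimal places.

64.25

Solve by backward induction. Given q_D, the follower Apex maximises π_A = (178 - 3q_D - 3q_A)q_A - 9q_A.
Setting the follower's marginal profit to zero, 169 - 3q_D - 6q_A = 0, i.e. q_A = (169 - 3q_D)/6.
Drake substitutes q_A(q_D) into its own profit: π_D = q_D(178 - 3q_D - (169 - 3q_D)/2) - 35q_D = (187/2 - (3/2)q_D)q_D - 35q_D.
Maximising: ∂π_D/∂q_D = 117/2 - 3q_D = 0, giving q_D = 39/2.
Then q_A = (169 - 3·(39/2))/6 = 221/12.
Total output Q = 455/12, so price P = 178 - 3·(455/12) = 257/4.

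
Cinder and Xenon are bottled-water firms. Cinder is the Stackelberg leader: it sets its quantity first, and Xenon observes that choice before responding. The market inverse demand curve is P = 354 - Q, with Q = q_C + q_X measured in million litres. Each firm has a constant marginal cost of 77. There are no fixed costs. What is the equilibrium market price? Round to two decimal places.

146.25

The follower Xenon best-responds to any q_C: π_X = (354 - Q)q_X - 77q_X.
Follower FOC: 277 - q_C - 2q_X = 0, so q_X(q_C) = (277 - q_C)/2.
Cinder substitutes q_X(q_C) into its own profit: π_C = q_C(354 - q_C - (277 - q_C)/2) - 77q_C = (431/2 - (1/2)q_C)q_C - 77q_C.
The leader's first-order condition 277/2 - q_C = 0 yields q_C = 277/2.
Then q_X = (277 - 277/2)/2 = 277/4.
Total output Q = 831/4, so price P = 354 - 831/4 = 585/4.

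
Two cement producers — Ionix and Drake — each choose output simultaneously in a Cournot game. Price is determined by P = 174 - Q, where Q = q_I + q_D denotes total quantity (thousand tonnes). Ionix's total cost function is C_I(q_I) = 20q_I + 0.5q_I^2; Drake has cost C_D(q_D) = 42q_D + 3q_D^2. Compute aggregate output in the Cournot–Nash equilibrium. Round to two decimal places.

58.35

Ionix's profit: π_I = (174 - Q)q_I - (20q_I + (1/2)q_I²). Setting ∂π_I/∂q_I = 0: 154 - 3q_I - (q_D) = 0.
Drake's profit: π_D = (174 - Q)q_D - (42q_D + 3q_D²). Setting ∂π_D/∂q_D = 0: 132 - 8q_D - (q_I) = 0.
So q_I = (154 - q_D)/3 and q_D = (132 - q_I)/8.
Solving the pair: q_I = 1100/23, q_D = 242/23.
Total output Q = 1100/23 + 242/23 = 1342/23.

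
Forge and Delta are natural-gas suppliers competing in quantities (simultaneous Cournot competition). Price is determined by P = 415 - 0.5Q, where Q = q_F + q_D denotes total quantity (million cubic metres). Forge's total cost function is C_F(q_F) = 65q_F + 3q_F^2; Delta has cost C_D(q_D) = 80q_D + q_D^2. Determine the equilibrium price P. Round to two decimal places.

341.45

Forge's profit: π_F = (415 - 0.5Q)q_F - (65q_F + 3q_F²). Setting ∂π_F/∂q_F = 0: 350 - 7q_F - (1/2)(q_D) = 0.
Delta's first-order condition: 335 - 3q_D - (1/2)(q_F) = 0.
Best responses: q_F = (350 - (1/2)q_D)/7, q_D = (335 - (1/2)q_F)/3.
Solving the pair: q_F = 42.5301, q_D = 104.5783.
Total output Q = 147.1084, so price P = 415 - (1/2)·147.1084 = 341.4458.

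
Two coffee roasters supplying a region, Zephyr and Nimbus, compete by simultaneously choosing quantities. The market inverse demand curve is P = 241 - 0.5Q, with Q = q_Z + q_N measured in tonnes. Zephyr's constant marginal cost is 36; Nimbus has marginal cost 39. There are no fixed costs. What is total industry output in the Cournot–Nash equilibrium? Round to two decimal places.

Zephyr's profit: π_Z = (241 - 0.5Q)q_Z - (36q_Z). Setting ∂π_Z/∂q_Z = 0: 205 - q_Z - (1/2)(q_N) = 0.
Nimbus's profit: π_N = (241 - 0.5Q)q_N - (39q_N). Setting ∂π_N/∂q_N = 0: 202 - q_N - (1/2)(q_Z) = 0.
Best responses: q_Z = (205 - (1/2)q_N), q_N = (202 - (1/2)q_Z).
Substituting one into the other gives q_Z = 416/3 and q_N = 398/3.
Total output Q = 416/3 + 398/3 = 814/3.

271.33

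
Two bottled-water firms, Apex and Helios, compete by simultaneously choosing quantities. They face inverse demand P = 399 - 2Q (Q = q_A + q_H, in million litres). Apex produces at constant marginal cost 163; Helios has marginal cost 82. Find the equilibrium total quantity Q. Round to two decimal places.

Apex's profit: π_A = (399 - 2Q)q_A - (163q_A). Setting ∂π_A/∂q_A = 0: 236 - 4q_A - 2(q_H) = 0.
Helios's profit: π_H = (399 - 2Q)q_H - (82q_H). Setting ∂π_H/∂q_H = 0: 317 - 4q_H - 2(q_A) = 0.
Best responses: q_A = (236 - 2q_H)/4, q_H = (317 - 2q_A)/4.
Solving the pair: q_A = 155/6, q_H = 199/3.
Total output Q = 155/6 + 199/3 = 553/6.

92.17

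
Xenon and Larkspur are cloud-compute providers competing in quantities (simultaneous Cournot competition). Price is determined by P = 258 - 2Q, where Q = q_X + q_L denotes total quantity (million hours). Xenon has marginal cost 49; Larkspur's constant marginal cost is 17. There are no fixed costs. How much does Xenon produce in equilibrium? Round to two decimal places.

Xenon's profit: π_X = (258 - 2Q)q_X - (49q_X). Setting ∂π_X/∂q_X = 0: 209 - 4q_X - 2(q_L) = 0.
Larkspur's first-order condition: 241 - 4q_L - 2(q_X) = 0.
Best responses: q_X = (209 - 2q_L)/4, q_L = (241 - 2q_X)/4.
Solving the pair: q_X = 59/2, q_L = 91/2.

29.50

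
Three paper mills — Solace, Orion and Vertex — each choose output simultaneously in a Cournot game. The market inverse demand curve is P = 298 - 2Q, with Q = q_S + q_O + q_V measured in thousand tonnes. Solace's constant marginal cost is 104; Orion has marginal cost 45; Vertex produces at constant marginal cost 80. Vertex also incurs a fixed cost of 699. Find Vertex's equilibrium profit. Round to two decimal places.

Solace's profit: π_S = (298 - 2Q)q_S - (104q_S). Setting ∂π_S/∂q_S = 0: 194 - 4q_S - 2(q_O + q_V) = 0.
Orion's profit: π_O = (298 - 2Q)q_O - (45q_O). Setting ∂π_O/∂q_O = 0: 253 - 4q_O - 2(q_S + q_V) = 0.
Vertex's first-order condition: 218 - 4q_V - 2(q_S + q_O) = 0.
Summing all 3 equations gives 665 − 8Q = 0, hence Q = 665/8.
Back-substituting: q_S = (194 − 665/4)/2 = 111/8, q_O = (253 − 665/4)/2 = 347/8, q_V = (218 − 665/4)/2 = 207/8.
Price P = 298 - 2·(665/8) = 527/4.
Vertex's profit: (527/4 - 80)·(207/8) - 699 = 640.0313.

640.03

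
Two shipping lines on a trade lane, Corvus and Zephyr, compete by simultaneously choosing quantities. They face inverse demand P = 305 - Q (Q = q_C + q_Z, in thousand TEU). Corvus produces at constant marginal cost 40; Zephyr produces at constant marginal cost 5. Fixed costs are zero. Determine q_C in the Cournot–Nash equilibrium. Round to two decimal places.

76.67

Corvus's profit: π_C = (305 - Q)q_C - (40q_C). Setting ∂π_C/∂q_C = 0: 265 - 2q_C - (q_Z) = 0.
Zephyr's first-order condition: 300 - 2q_Z - (q_C) = 0.
Rearranging gives the reaction functions q_C = (265 - q_Z)/2 and q_Z = (300 - q_C)/2.
Substituting one into the other gives q_C = 230/3 and q_Z = 335/3.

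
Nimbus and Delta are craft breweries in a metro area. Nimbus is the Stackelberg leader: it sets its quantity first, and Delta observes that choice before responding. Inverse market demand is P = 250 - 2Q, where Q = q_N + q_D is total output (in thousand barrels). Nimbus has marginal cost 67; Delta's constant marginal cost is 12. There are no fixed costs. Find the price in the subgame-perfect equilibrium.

Solve by backward induction. Given q_N, the follower Delta maximises π_D = (250 - 2q_N - 2q_D)q_D - 12q_D.
Setting the follower's marginal profit to zero, 238 - 2q_N - 4q_D = 0, i.e. q_D = (238 - 2q_N)/4.
The leader anticipates this reaction. Substituting into P = 250 - 2Q gives P = 131 - q_N, so π_N = (131 - q_N)q_N - 67q_N.
Leader FOC: 64 - 2q_N = 0, so q_N = 32.
Then q_D = (238 - 2·32)/4 = 87/2.
Total output Q = 151/2, so price P = 250 - 2·(151/2) = 99.

99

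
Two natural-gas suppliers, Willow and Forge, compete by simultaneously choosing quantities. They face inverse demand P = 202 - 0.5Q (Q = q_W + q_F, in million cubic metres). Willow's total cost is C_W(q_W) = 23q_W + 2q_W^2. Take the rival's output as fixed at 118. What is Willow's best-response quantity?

With the rival's output fixed at 118, Willow's profit is π_W = (202 - (1/2)·118 - (1/2)q_W)q_W - (23q_W + 2q_W²) = (143 - (1/2)q_W)q_W - (23q_W + 2q_W²).
∂π_W/∂q_W = 120 - 5q_W = 0, so q_W = 24.

24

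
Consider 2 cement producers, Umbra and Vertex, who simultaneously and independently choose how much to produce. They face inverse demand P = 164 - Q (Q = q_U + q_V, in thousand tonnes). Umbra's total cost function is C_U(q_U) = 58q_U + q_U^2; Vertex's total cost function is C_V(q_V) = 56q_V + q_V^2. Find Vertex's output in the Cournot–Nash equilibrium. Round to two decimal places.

21.73

Umbra's profit: π_U = (164 - Q)q_U - (58q_U + q_U²). Setting ∂π_U/∂q_U = 0: 106 - 4q_U - (q_V) = 0.
Vertex's profit: π_V = (164 - Q)q_V - (56q_V + q_V²). Setting ∂π_V/∂q_V = 0: 108 - 4q_V - (q_U) = 0.
So q_U = (106 - q_V)/4 and q_V = (108 - q_U)/4.
Solving the pair: q_U = 316/15, q_V = 326/15.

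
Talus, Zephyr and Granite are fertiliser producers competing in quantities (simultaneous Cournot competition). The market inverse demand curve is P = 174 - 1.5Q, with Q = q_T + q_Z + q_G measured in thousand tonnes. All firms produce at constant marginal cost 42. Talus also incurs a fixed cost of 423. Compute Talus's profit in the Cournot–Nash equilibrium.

303

Each firm earns π_i = (174 - 1.5Q)q_i - 42q_i.
First-order condition (treating rivals' output as given): 132 - 3q_i - (3/2)·Σ_{j≠i} q_j = 0.
With identical firms every q_j equals q_i, so Σ_{j≠i} q_j = 2q_i and 132 = 6q_i, giving q_i = 22.
Price P = 174 - (3/2)·66 = 75.
Talus's profit: (75 - 42)·22 - 423 = 303.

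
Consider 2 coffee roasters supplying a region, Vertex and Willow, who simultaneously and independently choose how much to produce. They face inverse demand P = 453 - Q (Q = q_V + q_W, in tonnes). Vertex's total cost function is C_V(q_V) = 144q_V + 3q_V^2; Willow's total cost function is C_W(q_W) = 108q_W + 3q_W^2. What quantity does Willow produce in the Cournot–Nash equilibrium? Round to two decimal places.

Vertex's profit: π_V = (453 - Q)q_V - (144q_V + 3q_V²). Setting ∂π_V/∂q_V = 0: 309 - 8q_V - (q_W) = 0.
Willow's first-order condition: 345 - 8q_W - (q_V) = 0.
So q_V = (309 - q_W)/8 and q_W = (345 - q_V)/8.
Solving the pair: q_V = 709/21, q_W = 817/21.

38.90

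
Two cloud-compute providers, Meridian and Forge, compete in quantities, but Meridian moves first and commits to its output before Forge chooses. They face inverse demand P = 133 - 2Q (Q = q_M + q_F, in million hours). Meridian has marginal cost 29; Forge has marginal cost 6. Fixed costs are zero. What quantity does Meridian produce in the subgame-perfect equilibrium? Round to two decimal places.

The follower Forge best-responds to any q_M: π_F = (133 - 2Q)q_F - 6q_F.
Setting the follower's marginal profit to zero, 127 - 2q_M - 4q_F = 0, i.e. q_F = (127 - 2q_M)/4.
The leader anticipates this reaction. Substituting into P = 133 - 2Q gives P = 139/2 - q_M, so π_M = (139/2 - q_M)q_M - 29q_M.
Maximising: ∂π_M/∂q_M = 81/2 - 2q_M = 0, giving q_M = 81/4.
Then q_F = (127 - 2·(81/4))/4 = 173/8.

20.25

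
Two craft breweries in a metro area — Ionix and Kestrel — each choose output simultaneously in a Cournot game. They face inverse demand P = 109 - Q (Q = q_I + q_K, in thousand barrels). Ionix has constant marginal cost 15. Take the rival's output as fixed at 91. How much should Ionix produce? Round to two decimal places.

With the rival's output fixed at 91, Ionix's profit is π_I = (109 - 91 - q_I)q_I - (15q_I) = (18 - q_I)q_I - (15q_I).
∂π_I/∂q_I = 3 - 2q_I = 0, so q_I = 3/2.

1.50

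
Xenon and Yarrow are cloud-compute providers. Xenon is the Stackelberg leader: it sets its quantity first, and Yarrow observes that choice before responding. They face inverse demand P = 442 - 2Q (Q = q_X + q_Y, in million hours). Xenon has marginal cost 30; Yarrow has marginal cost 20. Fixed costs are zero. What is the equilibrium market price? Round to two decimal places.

130.50

The follower Yarrow best-responds to any q_X: π_Y = (442 - 2Q)q_Y - 20q_Y.
Setting the follower's marginal profit to zero, 422 - 2q_X - 4q_Y = 0, i.e. q_Y = (422 - 2q_X)/4.
Xenon substitutes q_Y(q_X) into its own profit: π_X = q_X(442 - 2q_X - (422 - 2q_X)/2) - 30q_X = (231 - q_X)q_X - 30q_X.
The leader's first-order condition 201 - 2q_X = 0 yields q_X = 201/2.
Then q_Y = (422 - 2·(201/2))/4 = 221/4.
Total output Q = 623/4, so price P = 442 - 2·(623/4) = 261/2.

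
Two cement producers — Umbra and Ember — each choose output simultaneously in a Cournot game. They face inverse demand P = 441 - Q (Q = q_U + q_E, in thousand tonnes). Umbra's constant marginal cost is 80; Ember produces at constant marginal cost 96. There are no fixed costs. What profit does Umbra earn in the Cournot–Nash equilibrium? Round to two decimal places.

Umbra's profit: π_U = (441 - Q)q_U - (80q_U). Setting ∂π_U/∂q_U = 0: 361 - 2q_U - (q_E) = 0.
Ember's profit: π_E = (441 - Q)q_E - (96q_E). Setting ∂π_E/∂q_E = 0: 345 - 2q_E - (q_U) = 0.
Best responses: q_U = (361 - q_E)/2, q_E = (345 - q_U)/2.
Substituting one into the other gives q_U = 377/3 and q_E = 329/3.
Price P = 441 - 706/3 = 617/3.
Umbra's profit: (617/3 - 80)·(377/3) = 15792.1111.

15792.11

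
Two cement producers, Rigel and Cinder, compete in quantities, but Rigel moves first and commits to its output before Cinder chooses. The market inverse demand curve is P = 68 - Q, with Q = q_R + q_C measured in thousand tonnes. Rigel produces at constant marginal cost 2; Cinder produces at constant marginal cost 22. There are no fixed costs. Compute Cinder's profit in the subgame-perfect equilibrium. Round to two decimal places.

Solve by backward induction. Given q_R, the follower Cinder maximises π_C = (68 - q_R - q_C)q_C - 22q_C.
Follower FOC: 46 - q_R - 2q_C = 0, so q_C(q_R) = (46 - q_R)/2.
Rigel substitutes q_C(q_R) into its own profit: π_R = q_R(68 - q_R - (46 - q_R)/2) - 2q_R = (45 - (1/2)q_R)q_R - 2q_R.
The leader's first-order condition 43 - q_R = 0 yields q_R = 43.
Then q_C = (46 - 43)/2 = 3/2.
Price P = 68 - 89/2 = 47/2.
Cinder's profit: (47/2 - 22)·(3/2) = 9/4.

2.25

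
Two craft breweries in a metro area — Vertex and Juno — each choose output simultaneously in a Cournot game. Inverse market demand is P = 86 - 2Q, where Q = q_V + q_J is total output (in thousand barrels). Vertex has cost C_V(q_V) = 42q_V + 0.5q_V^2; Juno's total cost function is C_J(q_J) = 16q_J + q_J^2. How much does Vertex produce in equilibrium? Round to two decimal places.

4.77

Vertex's profit: π_V = (86 - 2Q)q_V - (42q_V + (1/2)q_V²). Setting ∂π_V/∂q_V = 0: 44 - 5q_V - 2(q_J) = 0.
Juno's first-order condition: 70 - 6q_J - 2(q_V) = 0.
Best responses: q_V = (44 - 2q_J)/5, q_J = (70 - 2q_V)/6.
Solving the pair: q_V = 62/13, q_J = 131/13.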